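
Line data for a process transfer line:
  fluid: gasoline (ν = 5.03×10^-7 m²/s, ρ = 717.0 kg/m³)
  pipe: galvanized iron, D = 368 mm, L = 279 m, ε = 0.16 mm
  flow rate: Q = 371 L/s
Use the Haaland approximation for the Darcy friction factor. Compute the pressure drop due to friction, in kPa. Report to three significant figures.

Δp ≈ 54.3 kPa

V = 4Q/(πD²) = 4·0.371/(π·0.368²) = 3.488 m/s
Re = VD/ν = 3.488·0.368/5.03×10^-7 = 2.55×10^6 → turbulent
ε/D = 0.16/368 = 4.35×10^-4
Haaland: f = 0.01642
h_f = f(L/D)V²/(2g) = 0.01642·(279/0.368)·3.488²/(2·9.81) = 7.718 m
Δp = ρg·h_f = 717.0·9.81·7.718 = 54.29 kPa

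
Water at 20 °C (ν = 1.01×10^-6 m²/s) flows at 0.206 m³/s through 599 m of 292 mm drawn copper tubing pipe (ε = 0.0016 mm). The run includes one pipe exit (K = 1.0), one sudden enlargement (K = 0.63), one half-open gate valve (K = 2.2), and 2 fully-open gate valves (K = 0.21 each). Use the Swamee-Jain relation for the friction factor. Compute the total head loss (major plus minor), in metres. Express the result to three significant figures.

H_L ≈ 13.9 m

V = 4Q/(πD²) = 3.076 m/s; V²/2g = 0.4823 m
Re = 8.89×10^5, ε/D = 5.48×10^-6 → f = 0.01197 (Swamee-Jain)
Major: h_f = f(L/D)·V²/2g = 0.01197·2051·0.4823 = 11.84 m
Minor: ΣK = 4.25; h_m = ΣK·V²/2g = 2.050 m
Total H_L = 11.84 + 2.050 = 13.89 m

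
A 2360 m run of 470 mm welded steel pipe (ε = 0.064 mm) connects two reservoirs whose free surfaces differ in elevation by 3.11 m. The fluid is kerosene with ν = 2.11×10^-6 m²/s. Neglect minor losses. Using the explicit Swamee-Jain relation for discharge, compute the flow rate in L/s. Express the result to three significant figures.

Q ≈ 148 L/s

Swamee-Jain (Type II): Q = -0.965·√(gD⁵h_f/L)·ln[ε/(3.7D) + √(3.17ν²L/(gD³h_f))]
√(gD⁵h_f/L) = √(9.81·0.470⁵·3.11/2360) = 0.01722
ε/(3.7D) = 3.68×10^-5; √(3.17ν²L/(gD³h_f)) = 1.03×10^-4
Q = -0.965·0.01722·ln(1.393×10^-4) = 0.1475 m³/s
Check: V = 0.850 m/s, Re = 1.89×10^5, f = 0.01680, h_f = 3.11 m ≈ 3.11 m ✓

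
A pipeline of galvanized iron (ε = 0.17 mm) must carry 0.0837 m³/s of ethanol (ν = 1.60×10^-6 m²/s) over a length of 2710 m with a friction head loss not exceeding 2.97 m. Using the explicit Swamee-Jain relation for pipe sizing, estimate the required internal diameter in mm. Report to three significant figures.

Swamee-Jain (Type III): D = 0.66·[ε^1.25·(LQ²/(gh_f))^4.75 + ν·Q^9.4·(L/(gh_f))^5.2]^0.04
LQ²/(gh_f) = 0.6516; L/(gh_f) = 93.01
Term 1 = ε^1.25·(…)^4.75 = 2.54×10^-6; Term 2 = ν·Q^9.4·(…)^5.2 = 2.06×10^-6
D = 0.66·(2.54×10^-6 + 2.06×10^-6)^0.04 = 0.4037 m = 404 mm
Check: V = 0.654 m/s, Re = 1.65×10^5, f = 0.01888, h_f = 2.76 m ≈ 2.97 m ✓

D ≈ 404 mm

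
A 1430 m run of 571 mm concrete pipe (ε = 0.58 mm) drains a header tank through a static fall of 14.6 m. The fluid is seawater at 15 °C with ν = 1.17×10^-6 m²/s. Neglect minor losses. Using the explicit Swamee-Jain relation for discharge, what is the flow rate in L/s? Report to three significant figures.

Swamee-Jain (Type II): Q = -0.965·√(gD⁵h_f/L)·ln[ε/(3.7D) + √(3.17ν²L/(gD³h_f))]
√(gD⁵h_f/L) = √(9.81·0.571⁵·14.6/1430) = 0.07797
ε/(3.7D) = 2.75×10^-4; √(3.17ν²L/(gD³h_f)) = 1.53×10^-5
Q = -0.965·0.07797·ln(2.898×10^-4) = 0.6129 m³/s
Check: V = 2.39 m/s, Re = 1.17×10^6, f = 0.02005, h_f = 14.7 m ≈ 14.6 m ✓

Q ≈ 613 L/s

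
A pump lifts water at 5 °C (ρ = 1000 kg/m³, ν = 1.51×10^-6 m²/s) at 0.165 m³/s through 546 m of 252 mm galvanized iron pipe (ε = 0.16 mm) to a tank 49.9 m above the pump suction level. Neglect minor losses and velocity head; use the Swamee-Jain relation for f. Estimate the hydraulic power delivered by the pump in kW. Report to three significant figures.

P_hyd ≈ 117 kW

V = 4Q/(πD²) = 3.308 m/s; Re = 5.52×10^5; ε/D = 6.35×10^-4; f = 0.01850
h_f = f(L/D)V²/2g = 22.35 m
Total head H = z + h_f = 49.9 + 22.35 = 72.25 m
P_hyd = ρgQH = 1000·9.81·0.165·72.25 = 117.0 kW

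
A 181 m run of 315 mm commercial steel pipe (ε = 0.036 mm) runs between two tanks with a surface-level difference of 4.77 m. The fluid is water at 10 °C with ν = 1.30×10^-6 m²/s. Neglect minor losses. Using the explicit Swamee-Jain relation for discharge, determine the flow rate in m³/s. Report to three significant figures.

Q ≈ 0.267 m³/s

Swamee-Jain (Type II): Q = -0.965·√(gD⁵h_f/L)·ln[ε/(3.7D) + √(3.17ν²L/(gD³h_f))]
√(gD⁵h_f/L) = √(9.81·0.315⁵·4.77/181) = 0.02832
ε/(3.7D) = 3.09×10^-5; √(3.17ν²L/(gD³h_f)) = 2.57×10^-5
Q = -0.965·0.02832·ln(5.664×10^-5) = 0.2672 m³/s
Check: V = 3.43 m/s, Re = 8.31×10^5, f = 0.01392, h_f = 4.79 m ≈ 4.77 m ✓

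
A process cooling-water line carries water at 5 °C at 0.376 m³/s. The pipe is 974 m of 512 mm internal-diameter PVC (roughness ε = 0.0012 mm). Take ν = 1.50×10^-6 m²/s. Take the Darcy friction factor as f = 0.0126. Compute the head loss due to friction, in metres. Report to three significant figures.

V = 4Q/(πD²) = 4·0.376/(π·0.512²) = 1.826 m/s
h_f = f(L/D)V²/(2g) = 0.01260·(974/0.512)·1.826²/(2·9.81) = 4.075 m

h_f ≈ 4.07 m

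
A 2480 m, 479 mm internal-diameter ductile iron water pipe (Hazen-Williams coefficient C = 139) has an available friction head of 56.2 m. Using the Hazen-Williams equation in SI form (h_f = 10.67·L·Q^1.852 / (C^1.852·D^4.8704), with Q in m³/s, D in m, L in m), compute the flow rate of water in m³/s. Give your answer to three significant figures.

Rearranging: Q = [h_f·C^1.852·D^4.8704 / (10.67·L)]^(1/1.852)
Q = [56.2·139^1.852·0.479^4.8704 / (10.67·2480)]^0.540 = 0.7230 m³/s

Q ≈ 0.723 m³/s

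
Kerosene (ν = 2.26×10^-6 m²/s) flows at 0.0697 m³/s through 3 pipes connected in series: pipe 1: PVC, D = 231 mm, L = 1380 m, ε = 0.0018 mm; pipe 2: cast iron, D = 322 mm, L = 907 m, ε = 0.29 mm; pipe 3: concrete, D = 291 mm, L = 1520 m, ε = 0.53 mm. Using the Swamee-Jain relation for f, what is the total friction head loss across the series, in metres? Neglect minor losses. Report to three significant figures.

Pipe 1: V = 1.663 m/s, Re = 1.70×10^5, ε/D = 7.79×10^-6, f = 0.01610, h_1 = f(L/D)V²/2g = 13.56 m
Pipe 2: V = 0.8559 m/s, Re = 1.22×10^5, ε/D = 9.01×10^-4, f = 0.02159, h_2 = f(L/D)V²/2g = 2.270 m
Pipe 3: V = 1.048 m/s, Re = 1.35×10^5, ε/D = 0.00182, f = 0.02441, h_3 = f(L/D)V²/2g = 7.138 m
Series → Q common, losses add: H = Σh = 22.97 m

H ≈ 23.0 m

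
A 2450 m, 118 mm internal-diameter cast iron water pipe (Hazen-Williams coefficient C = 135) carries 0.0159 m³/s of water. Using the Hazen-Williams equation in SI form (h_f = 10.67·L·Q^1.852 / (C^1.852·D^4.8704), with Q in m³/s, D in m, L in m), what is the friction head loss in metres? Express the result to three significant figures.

h_f = 10.67·2450·0.0159^1.852 / (135^1.852·0.118^4.8704) = 45.84 m

h_f ≈ 45.8 m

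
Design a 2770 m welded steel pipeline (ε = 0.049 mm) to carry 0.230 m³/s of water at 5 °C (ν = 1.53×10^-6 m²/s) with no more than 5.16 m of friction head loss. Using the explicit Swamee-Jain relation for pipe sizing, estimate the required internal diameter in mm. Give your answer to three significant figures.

D ≈ 518 mm

Swamee-Jain (Type III): D = 0.66·[ε^1.25·(LQ²/(gh_f))^4.75 + ν·Q^9.4·(L/(gh_f))^5.2]^0.04
LQ²/(gh_f) = 2.895; L/(gh_f) = 54.72
Term 1 = ε^1.25·(…)^4.75 = 6.39×10^-4; Term 2 = ν·Q^9.4·(…)^5.2 = 0.00167
D = 0.66·(6.39×10^-4 + 0.00167)^0.04 = 0.5177 m = 518 mm
Check: V = 1.09 m/s, Re = 3.70×10^5, f = 0.01495, h_f = 4.87 m ≈ 5.16 m ✓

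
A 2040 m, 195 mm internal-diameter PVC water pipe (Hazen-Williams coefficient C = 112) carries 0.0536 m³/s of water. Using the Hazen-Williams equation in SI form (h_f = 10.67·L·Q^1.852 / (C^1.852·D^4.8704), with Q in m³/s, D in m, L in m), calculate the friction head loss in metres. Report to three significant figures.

h_f ≈ 44.3 m

h_f = 10.67·2040·0.0536^1.852 / (112^1.852·0.195^4.8704) = 44.35 m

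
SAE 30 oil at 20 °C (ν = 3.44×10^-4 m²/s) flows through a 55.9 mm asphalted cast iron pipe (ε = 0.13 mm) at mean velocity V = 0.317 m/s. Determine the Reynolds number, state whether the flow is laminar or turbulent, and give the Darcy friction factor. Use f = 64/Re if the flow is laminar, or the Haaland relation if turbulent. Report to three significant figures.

Re ≈ 51.5; laminar; f = 64/Re ≈ 1.24

Re = VD/ν = 0.3170·0.0559/3.44×10^-4 = 51.5
Re < 2300 → laminar → f = 64/Re = 1.242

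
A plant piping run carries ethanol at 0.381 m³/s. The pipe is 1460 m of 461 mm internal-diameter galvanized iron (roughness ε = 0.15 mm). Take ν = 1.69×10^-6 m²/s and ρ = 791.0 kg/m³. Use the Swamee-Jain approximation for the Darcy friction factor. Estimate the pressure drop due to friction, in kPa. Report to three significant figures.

V = 4Q/(πD²) = 4·0.381/(π·0.461²) = 2.283 m/s
Re = VD/ν = 2.283·0.461/1.69×10^-6 = 6.23×10^5 → turbulent
ε/D = 0.15/461 = 3.25×10^-4
Swamee-Jain: f = 0.01635
h_f = f(L/D)V²/(2g) = 0.01635·(1460/0.461)·2.283²/(2·9.81) = 13.75 m
Δp = ρg·h_f = 791.0·9.81·13.75 = 106.7 kPa

Δp ≈ 107 kPa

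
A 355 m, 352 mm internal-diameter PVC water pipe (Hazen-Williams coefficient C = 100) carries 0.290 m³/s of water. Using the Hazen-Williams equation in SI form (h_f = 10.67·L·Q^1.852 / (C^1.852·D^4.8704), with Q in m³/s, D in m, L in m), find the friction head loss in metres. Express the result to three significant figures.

h_f = 10.67·355·0.290^1.852 / (100^1.852·0.352^4.8704) = 12.23 m

h_f ≈ 12.2 m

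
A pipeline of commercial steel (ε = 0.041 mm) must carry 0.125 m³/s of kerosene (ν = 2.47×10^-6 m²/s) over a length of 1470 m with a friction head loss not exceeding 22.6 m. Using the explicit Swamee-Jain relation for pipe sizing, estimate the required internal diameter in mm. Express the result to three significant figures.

D ≈ 271 mm

Swamee-Jain (Type III): D = 0.66·[ε^1.25·(LQ²/(gh_f))^4.75 + ν·Q^9.4·(L/(gh_f))^5.2]^0.04
LQ²/(gh_f) = 0.1036; L/(gh_f) = 6.630
Term 1 = ε^1.25·(…)^4.75 = 6.90×10^-11; Term 2 = ν·Q^9.4·(…)^5.2 = 1.50×10^-10
D = 0.66·(6.90×10^-11 + 1.50×10^-10)^0.04 = 0.2711 m = 271 mm
Check: V = 2.17 m/s, Re = 2.38×10^5, f = 0.01639, h_f = 21.2 m ≈ 22.6 m ✓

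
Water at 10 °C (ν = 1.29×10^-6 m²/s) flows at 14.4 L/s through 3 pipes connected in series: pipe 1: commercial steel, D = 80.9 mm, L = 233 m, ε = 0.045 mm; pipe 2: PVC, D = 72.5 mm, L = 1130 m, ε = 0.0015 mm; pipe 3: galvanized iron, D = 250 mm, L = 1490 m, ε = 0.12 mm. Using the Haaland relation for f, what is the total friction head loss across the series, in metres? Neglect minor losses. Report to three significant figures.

H ≈ 174 m

Pipe 1: V = 2.801 m/s, Re = 1.76×10^5, ε/D = 5.56×10^-4, f = 0.01914, h_1 = f(L/D)V²/2g = 22.04 m
Pipe 2: V = 3.488 m/s, Re = 1.96×10^5, ε/D = 2.07×10^-5, f = 0.01569, h_2 = f(L/D)V²/2g = 151.6 m
Pipe 3: V = 0.2934 m/s, Re = 5.69×10^4, ε/D = 4.80×10^-4, f = 0.02172, h_3 = f(L/D)V²/2g = 0.5677 m
Series → Q common, losses add: H = Σh = 174.2 m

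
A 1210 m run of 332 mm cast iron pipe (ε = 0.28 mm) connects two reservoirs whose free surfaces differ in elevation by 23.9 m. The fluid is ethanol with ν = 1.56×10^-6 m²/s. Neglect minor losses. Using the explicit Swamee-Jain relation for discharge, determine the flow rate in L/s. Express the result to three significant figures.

Q ≈ 223 L/s

Swamee-Jain (Type II): Q = -0.965·√(gD⁵h_f/L)·ln[ε/(3.7D) + √(3.17ν²L/(gD³h_f))]
√(gD⁵h_f/L) = √(9.81·0.332⁵·23.9/1210) = 0.02796
ε/(3.7D) = 2.28×10^-4; √(3.17ν²L/(gD³h_f)) = 3.30×10^-5
Q = -0.965·0.02796·ln(2.609×10^-4) = 0.2226 m³/s
Check: V = 2.57 m/s, Re = 5.47×10^5, f = 0.01958, h_f = 24.1 m ≈ 23.9 m ✓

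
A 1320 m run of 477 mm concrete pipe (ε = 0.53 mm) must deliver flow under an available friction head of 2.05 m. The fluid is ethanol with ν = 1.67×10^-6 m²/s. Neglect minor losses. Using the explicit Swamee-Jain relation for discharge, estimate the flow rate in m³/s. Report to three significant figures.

Q ≈ 0.148 m³/s

Swamee-Jain (Type II): Q = -0.965·√(gD⁵h_f/L)·ln[ε/(3.7D) + √(3.17ν²L/(gD³h_f))]
√(gD⁵h_f/L) = √(9.81·0.477⁵·2.05/1320) = 0.01940
ε/(3.7D) = 3.00×10^-4; √(3.17ν²L/(gD³h_f)) = 7.31×10^-5
Q = -0.965·0.01940·ln(3.734×10^-4) = 0.1477 m³/s
Check: V = 0.827 m/s, Re = 2.36×10^5, f = 0.02143, h_f = 2.07 m ≈ 2.05 m ✓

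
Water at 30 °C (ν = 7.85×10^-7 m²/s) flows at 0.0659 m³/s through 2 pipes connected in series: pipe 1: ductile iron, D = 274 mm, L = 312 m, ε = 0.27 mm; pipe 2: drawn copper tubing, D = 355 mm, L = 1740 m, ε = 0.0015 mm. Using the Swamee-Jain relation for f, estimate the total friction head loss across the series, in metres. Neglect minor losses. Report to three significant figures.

H ≈ 3.08 m

Pipe 1: V = 1.118 m/s, Re = 3.90×10^5, ε/D = 9.85×10^-4, f = 0.02046, h_1 = f(L/D)V²/2g = 1.483 m
Pipe 2: V = 0.6658 m/s, Re = 3.01×10^5, ε/D = 4.23×10^-6, f = 0.01441, h_2 = f(L/D)V²/2g = 1.596 m
Series → Q common, losses add: H = Σh = 3.080 m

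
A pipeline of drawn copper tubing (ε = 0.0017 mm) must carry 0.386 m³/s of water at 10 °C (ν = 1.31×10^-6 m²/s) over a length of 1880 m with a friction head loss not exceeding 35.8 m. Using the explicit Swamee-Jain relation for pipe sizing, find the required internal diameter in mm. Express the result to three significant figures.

D ≈ 381 mm

Swamee-Jain (Type III): D = 0.66·[ε^1.25·(LQ²/(gh_f))^4.75 + ν·Q^9.4·(L/(gh_f))^5.2]^0.04
LQ²/(gh_f) = 0.7976; L/(gh_f) = 5.353
Term 1 = ε^1.25·(…)^4.75 = 2.10×10^-8; Term 2 = ν·Q^9.4·(…)^5.2 = 1.05×10^-6
D = 0.66·(2.10×10^-8 + 1.05×10^-6)^0.04 = 0.3808 m = 381 mm
Check: V = 3.39 m/s, Re = 9.85×10^5, f = 0.01175, h_f = 34.0 m ≈ 35.8 m ✓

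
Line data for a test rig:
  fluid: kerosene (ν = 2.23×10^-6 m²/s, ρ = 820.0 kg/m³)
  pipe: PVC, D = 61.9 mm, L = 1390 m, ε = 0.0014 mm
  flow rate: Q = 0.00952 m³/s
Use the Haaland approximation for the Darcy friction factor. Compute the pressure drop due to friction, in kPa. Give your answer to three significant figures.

V = 4Q/(πD²) = 4·0.00952/(π·0.0619²) = 3.163 m/s
Re = VD/ν = 3.163·0.0619/2.23×10^-6 = 8.78×10^4 → turbulent
ε/D = 0.0014/61.9 = 2.26×10^-5
Haaland: f = 0.01840
h_f = f(L/D)V²/(2g) = 0.01840·(1390/0.0619)·3.163²/(2·9.81) = 210.7 m
Δp = ρg·h_f = 820.0·9.81·210.7 = 1695 kPa

Δp ≈ 1700 kPa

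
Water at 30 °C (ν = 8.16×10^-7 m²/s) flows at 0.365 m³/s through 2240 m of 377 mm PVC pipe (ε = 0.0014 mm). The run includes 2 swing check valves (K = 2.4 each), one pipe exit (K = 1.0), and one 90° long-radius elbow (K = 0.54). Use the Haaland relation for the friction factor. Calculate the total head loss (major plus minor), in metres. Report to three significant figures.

V = 4Q/(πD²) = 3.270 m/s; V²/2g = 0.5449 m
Re = 1.51×10^6, ε/D = 3.71×10^-6 → f = 0.01091 (Haaland)
Major: h_f = f(L/D)·V²/2g = 0.01091·5942·0.5449 = 35.31 m
Minor: ΣK = 6.34; h_m = ΣK·V²/2g = 3.455 m
Total H_L = 35.31 + 3.455 = 38.76 m

H_L ≈ 38.8 m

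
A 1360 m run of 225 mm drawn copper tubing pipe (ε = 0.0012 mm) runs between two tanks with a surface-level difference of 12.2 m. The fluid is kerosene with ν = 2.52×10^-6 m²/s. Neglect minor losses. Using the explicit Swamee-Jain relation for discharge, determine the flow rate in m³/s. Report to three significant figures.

Swamee-Jain (Type II): Q = -0.965·√(gD⁵h_f/L)·ln[ε/(3.7D) + √(3.17ν²L/(gD³h_f))]
√(gD⁵h_f/L) = √(9.81·0.225⁵·12.2/1360) = 0.007124
ε/(3.7D) = 1.44×10^-6; √(3.17ν²L/(gD³h_f)) = 1.42×10^-4
Q = -0.965·0.007124·ln(1.432×10^-4) = 0.06085 m³/s
Check: V = 1.53 m/s, Re = 1.37×10^5, f = 0.01679, h_f = 12.1 m ≈ 12.2 m ✓

Q ≈ 0.0608 m³/s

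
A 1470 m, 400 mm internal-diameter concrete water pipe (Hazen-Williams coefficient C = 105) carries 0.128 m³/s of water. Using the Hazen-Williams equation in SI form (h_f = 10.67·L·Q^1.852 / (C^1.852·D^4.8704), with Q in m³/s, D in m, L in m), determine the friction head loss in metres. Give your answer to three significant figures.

h_f = 10.67·1470·0.128^1.852 / (105^1.852·0.400^4.8704) = 5.457 m

h_f ≈ 5.46 m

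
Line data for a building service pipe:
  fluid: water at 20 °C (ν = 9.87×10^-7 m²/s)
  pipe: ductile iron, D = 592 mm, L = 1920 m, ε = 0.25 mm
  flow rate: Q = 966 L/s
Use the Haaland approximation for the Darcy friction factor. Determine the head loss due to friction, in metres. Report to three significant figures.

h_f ≈ 33.3 m

V = 4Q/(πD²) = 4·0.966/(π·0.592²) = 3.509 m/s
Re = VD/ν = 3.509·0.592/9.87×10^-7 = 2.10×10^6 → turbulent
ε/D = 0.25/592 = 4.22×10^-4
Haaland: f = 0.01636
h_f = f(L/D)V²/(2g) = 0.01636·(1920/0.592)·3.509²/(2·9.81) = 33.31 m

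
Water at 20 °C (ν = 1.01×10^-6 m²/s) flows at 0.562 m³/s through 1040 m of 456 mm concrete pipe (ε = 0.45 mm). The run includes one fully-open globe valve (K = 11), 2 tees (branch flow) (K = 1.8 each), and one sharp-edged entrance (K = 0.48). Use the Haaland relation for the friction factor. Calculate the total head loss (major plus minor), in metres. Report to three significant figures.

V = 4Q/(πD²) = 3.441 m/s; V²/2g = 0.6036 m
Re = 1.55×10^6, ε/D = 9.87×10^-4 → f = 0.01979 (Haaland)
Major: h_f = f(L/D)·V²/2g = 0.01979·2281·0.6036 = 27.24 m
Minor: ΣK = 15.1; h_m = ΣK·V²/2g = 9.102 m
Total H_L = 27.24 + 9.102 = 36.34 m

H_L ≈ 36.3 m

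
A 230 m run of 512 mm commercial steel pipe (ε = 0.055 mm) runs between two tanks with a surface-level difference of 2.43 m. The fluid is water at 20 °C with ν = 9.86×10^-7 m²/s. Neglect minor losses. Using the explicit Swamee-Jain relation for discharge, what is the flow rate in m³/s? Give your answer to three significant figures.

Q ≈ 0.585 m³/s

Swamee-Jain (Type II): Q = -0.965·√(gD⁵h_f/L)·ln[ε/(3.7D) + √(3.17ν²L/(gD³h_f))]
√(gD⁵h_f/L) = √(9.81·0.512⁵·2.43/230) = 0.06039
ε/(3.7D) = 2.90×10^-5; √(3.17ν²L/(gD³h_f)) = 1.49×10^-5
Q = -0.965·0.06039·ln(4.392×10^-5) = 0.5847 m³/s
Check: V = 2.84 m/s, Re = 1.47×10^6, f = 0.01324, h_f = 2.44 m ≈ 2.43 m ✓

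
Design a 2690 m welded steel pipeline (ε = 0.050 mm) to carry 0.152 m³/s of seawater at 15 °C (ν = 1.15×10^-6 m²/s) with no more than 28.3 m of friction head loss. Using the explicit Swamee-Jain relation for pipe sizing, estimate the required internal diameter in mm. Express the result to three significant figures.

D ≈ 311 mm

Swamee-Jain (Type III): D = 0.66·[ε^1.25·(LQ²/(gh_f))^4.75 + ν·Q^9.4·(L/(gh_f))^5.2]^0.04
LQ²/(gh_f) = 0.2239; L/(gh_f) = 9.689
Term 1 = ε^1.25·(…)^4.75 = 3.44×10^-9; Term 2 = ν·Q^9.4·(…)^5.2 = 3.15×10^-9
D = 0.66·(3.44×10^-9 + 3.15×10^-9)^0.04 = 0.3107 m = 311 mm
Check: V = 2.01 m/s, Re = 5.42×10^5, f = 0.01502, h_f = 26.6 m ≈ 28.3 m ✓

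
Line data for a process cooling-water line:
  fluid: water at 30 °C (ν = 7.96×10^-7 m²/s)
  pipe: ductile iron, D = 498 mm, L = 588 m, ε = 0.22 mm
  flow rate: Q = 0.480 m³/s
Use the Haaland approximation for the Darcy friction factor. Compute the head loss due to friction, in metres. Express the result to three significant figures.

V = 4Q/(πD²) = 4·0.480/(π·0.498²) = 2.464 m/s
Re = VD/ν = 2.464·0.498/7.96×10^-7 = 1.54×10^6 → turbulent
ε/D = 0.22/498 = 4.42×10^-4
Haaland: f = 0.01659
h_f = f(L/D)V²/(2g) = 0.01659·(588/0.498)·2.464²/(2·9.81) = 6.065 m

h_f ≈ 6.06 m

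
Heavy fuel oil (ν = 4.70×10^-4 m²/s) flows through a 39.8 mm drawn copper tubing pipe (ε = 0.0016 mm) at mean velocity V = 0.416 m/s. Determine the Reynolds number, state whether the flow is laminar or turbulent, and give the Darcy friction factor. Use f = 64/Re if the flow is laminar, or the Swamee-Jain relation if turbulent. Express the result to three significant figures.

Re = VD/ν = 0.4160·0.0398/4.70×10^-4 = 35.2
Re < 2300 → laminar → f = 64/Re = 1.817

Re ≈ 35.2; laminar; f = 64/Re ≈ 1.82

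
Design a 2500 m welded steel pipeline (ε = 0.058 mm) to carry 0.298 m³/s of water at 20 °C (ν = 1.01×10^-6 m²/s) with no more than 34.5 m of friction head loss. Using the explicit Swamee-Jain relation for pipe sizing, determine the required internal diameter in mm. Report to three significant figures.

Swamee-Jain (Type III): D = 0.66·[ε^1.25·(LQ²/(gh_f))^4.75 + ν·Q^9.4·(L/(gh_f))^5.2]^0.04
LQ²/(gh_f) = 0.6560; L/(gh_f) = 7.387
Term 1 = ε^1.25·(…)^4.75 = 6.83×10^-7; Term 2 = ν·Q^9.4·(…)^5.2 = 3.78×10^-7
D = 0.66·(6.83×10^-7 + 3.78×10^-7)^0.04 = 0.3807 m = 381 mm
Check: V = 2.62 m/s, Re = 9.87×10^5, f = 0.01423, h_f = 32.6 m ≈ 34.5 m ✓

D ≈ 381 mm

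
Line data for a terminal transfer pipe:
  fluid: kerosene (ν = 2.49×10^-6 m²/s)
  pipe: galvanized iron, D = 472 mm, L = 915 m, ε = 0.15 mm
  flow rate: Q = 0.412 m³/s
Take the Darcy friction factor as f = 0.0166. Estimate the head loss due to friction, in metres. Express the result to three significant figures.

V = 4Q/(πD²) = 4·0.412/(π·0.472²) = 2.355 m/s
h_f = f(L/D)V²/(2g) = 0.01660·(915/0.472)·2.355²/(2·9.81) = 9.094 m

h_f ≈ 9.09 m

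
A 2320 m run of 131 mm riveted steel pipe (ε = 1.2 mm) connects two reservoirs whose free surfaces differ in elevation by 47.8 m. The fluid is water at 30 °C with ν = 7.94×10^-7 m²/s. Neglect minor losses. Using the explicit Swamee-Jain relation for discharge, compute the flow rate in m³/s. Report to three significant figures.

Swamee-Jain (Type II): Q = -0.965·√(gD⁵h_f/L)·ln[ε/(3.7D) + √(3.17ν²L/(gD³h_f))]
√(gD⁵h_f/L) = √(9.81·0.131⁵·47.8/2320) = 0.002792
ε/(3.7D) = 0.00248; √(3.17ν²L/(gD³h_f)) = 6.63×10^-5
Q = -0.965·0.002792·ln(0.002542) = 0.01610 m³/s
Check: V = 1.19 m/s, Re = 1.97×10^5, f = 0.03729, h_f = 48.0 m ≈ 47.8 m ✓

Q ≈ 0.0161 m³/s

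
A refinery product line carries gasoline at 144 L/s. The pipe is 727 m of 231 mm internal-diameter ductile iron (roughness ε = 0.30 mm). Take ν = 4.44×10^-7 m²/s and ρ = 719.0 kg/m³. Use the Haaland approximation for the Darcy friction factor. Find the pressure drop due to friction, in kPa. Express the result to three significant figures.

V = 4Q/(πD²) = 4·0.144/(π·0.231²) = 3.436 m/s
Re = VD/ν = 3.436·0.231/4.44×10^-7 = 1.79×10^6 → turbulent
ε/D = 0.30/231 = 0.00130
Haaland: f = 0.02111
h_f = f(L/D)V²/(2g) = 0.02111·(727/0.231)·3.436²/(2·9.81) = 39.98 m
Δp = ρg·h_f = 719.0·9.81·39.98 = 282.0 kPa

Δp ≈ 282 kPa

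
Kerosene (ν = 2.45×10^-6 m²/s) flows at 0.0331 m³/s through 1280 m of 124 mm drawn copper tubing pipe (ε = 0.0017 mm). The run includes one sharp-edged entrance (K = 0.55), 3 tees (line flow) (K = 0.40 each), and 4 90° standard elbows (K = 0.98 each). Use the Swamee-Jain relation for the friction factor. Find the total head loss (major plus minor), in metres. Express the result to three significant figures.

H_L ≈ 68.6 m

V = 4Q/(πD²) = 2.741 m/s; V²/2g = 0.3829 m
Re = 1.39×10^5, ε/D = 1.37×10^-5 → f = 0.01680 (Swamee-Jain)
Major: h_f = f(L/D)·V²/2g = 0.01680·10323·0.3829 = 66.41 m
Minor: ΣK = 5.67; h_m = ΣK·V²/2g = 2.171 m
Total H_L = 66.41 + 2.171 = 68.58 m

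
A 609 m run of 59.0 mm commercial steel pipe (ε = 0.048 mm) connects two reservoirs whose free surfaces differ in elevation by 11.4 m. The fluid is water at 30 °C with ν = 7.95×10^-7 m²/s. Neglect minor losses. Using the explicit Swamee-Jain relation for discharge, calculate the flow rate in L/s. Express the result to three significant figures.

Q ≈ 2.69 L/s

Swamee-Jain (Type II): Q = -0.965·√(gD⁵h_f/L)·ln[ε/(3.7D) + √(3.17ν²L/(gD³h_f))]
√(gD⁵h_f/L) = √(9.81·0.0590⁵·11.4/609) = 3.623×10^-4
ε/(3.7D) = 2.20×10^-4; √(3.17ν²L/(gD³h_f)) = 2.30×10^-4
Q = -0.965·3.623×10^-4·ln(4.504×10^-4) = 0.002694 m³/s
Check: V = 0.985 m/s, Re = 7.31×10^4, f = 0.02245, h_f = 11.5 m ≈ 11.4 m ✓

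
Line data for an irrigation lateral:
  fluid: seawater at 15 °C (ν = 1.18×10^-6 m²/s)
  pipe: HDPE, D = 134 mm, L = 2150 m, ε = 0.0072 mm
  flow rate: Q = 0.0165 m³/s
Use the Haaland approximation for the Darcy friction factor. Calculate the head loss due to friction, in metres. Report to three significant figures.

V = 4Q/(πD²) = 4·0.0165/(π·0.134²) = 1.170 m/s
Re = VD/ν = 1.170·0.134/1.18×10^-6 = 1.33×10^5 → turbulent
ε/D = 0.0072/134 = 5.37×10^-5
Haaland: f = 0.01709
h_f = f(L/D)V²/(2g) = 0.01709·(2150/0.134)·1.170²/(2·9.81) = 19.13 m

h_f ≈ 19.1 m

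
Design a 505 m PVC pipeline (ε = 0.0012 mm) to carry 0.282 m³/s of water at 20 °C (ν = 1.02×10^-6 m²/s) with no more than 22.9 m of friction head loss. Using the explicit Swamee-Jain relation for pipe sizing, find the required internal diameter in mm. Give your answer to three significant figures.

Swamee-Jain (Type III): D = 0.66·[ε^1.25·(LQ²/(gh_f))^4.75 + ν·Q^9.4·(L/(gh_f))^5.2]^0.04
LQ²/(gh_f) = 0.1788; L/(gh_f) = 2.248
Term 1 = ε^1.25·(…)^4.75 = 1.12×10^-11; Term 2 = ν·Q^9.4·(…)^5.2 = 4.68×10^-10
D = 0.66·(1.12×10^-11 + 4.68×10^-10)^0.04 = 0.2797 m = 280 mm
Check: V = 4.59 m/s, Re = 1.26×10^6, f = 0.01130, h_f = 21.9 m ≈ 22.9 m ✓

D ≈ 280 mm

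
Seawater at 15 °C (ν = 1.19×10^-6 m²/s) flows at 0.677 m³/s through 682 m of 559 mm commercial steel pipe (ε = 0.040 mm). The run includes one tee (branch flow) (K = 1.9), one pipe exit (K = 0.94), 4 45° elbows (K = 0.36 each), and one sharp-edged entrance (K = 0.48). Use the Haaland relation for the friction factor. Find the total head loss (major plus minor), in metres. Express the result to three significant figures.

V = 4Q/(πD²) = 2.759 m/s; V²/2g = 0.3878 m
Re = 1.30×10^6, ε/D = 7.16×10^-5 → f = 0.01259 (Haaland)
Major: h_f = f(L/D)·V²/2g = 0.01259·1220·0.3878 = 5.957 m
Minor: ΣK = 4.76; h_m = ΣK·V²/2g = 1.846 m
Total H_L = 5.957 + 1.846 = 7.803 m

H_L ≈ 7.80 m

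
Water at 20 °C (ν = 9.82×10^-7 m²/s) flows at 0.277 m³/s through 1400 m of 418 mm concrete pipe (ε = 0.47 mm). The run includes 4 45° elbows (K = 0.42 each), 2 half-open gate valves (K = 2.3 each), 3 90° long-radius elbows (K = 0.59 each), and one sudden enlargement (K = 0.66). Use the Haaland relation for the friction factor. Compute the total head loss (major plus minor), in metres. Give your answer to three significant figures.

H_L ≈ 16.1 m

V = 4Q/(πD²) = 2.019 m/s; V²/2g = 0.2077 m
Re = 8.59×10^5, ε/D = 0.00112 → f = 0.02053 (Haaland)
Major: h_f = f(L/D)·V²/2g = 0.02053·3349·0.2077 = 14.28 m
Minor: ΣK = 8.71; h_m = ΣK·V²/2g = 1.809 m
Total H_L = 14.28 + 1.809 = 16.09 m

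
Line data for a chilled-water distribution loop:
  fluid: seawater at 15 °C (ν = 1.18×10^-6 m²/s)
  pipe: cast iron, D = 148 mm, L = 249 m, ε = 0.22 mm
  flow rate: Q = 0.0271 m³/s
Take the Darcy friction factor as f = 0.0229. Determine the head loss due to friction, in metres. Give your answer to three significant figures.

h_f ≈ 4.87 m

V = 4Q/(πD²) = 4·0.0271/(π·0.148²) = 1.575 m/s
h_f = f(L/D)V²/(2g) = 0.02290·(249/0.148)·1.575²/(2·9.81) = 4.873 m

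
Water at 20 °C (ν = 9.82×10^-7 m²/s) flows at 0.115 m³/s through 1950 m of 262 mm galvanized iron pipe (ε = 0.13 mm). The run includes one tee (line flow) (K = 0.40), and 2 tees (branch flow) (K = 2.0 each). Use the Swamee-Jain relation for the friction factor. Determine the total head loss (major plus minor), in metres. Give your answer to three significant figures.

H_L ≈ 31.5 m

V = 4Q/(πD²) = 2.133 m/s; V²/2g = 0.2319 m
Re = 5.69×10^5, ε/D = 4.96×10^-4 → f = 0.01764 (Swamee-Jain)
Major: h_f = f(L/D)·V²/2g = 0.01764·7443·0.2319 = 30.45 m
Minor: ΣK = 4.40; h_m = ΣK·V²/2g = 1.020 m
Total H_L = 30.45 + 1.020 = 31.47 m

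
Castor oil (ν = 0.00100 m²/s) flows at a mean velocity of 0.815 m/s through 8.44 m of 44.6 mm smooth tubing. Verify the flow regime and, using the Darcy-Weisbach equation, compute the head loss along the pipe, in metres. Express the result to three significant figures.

Re = VD/ν = 0.815·0.04460/0.00100 = 36.3 → laminar (Re < 2300)
f = 64/Re = 1.761
h_f = f(L/D)V²/(2g) = 1.761·(8.44/0.04460)·0.815²/(2·9.81) = 11.28 m

h_f ≈ 11.3 m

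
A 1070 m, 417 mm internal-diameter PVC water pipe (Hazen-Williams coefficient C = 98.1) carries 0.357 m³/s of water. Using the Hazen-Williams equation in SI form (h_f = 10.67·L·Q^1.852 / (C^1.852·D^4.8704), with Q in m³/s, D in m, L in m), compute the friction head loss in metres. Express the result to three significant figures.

h_f = 10.67·1070·0.357^1.852 / (98.1^1.852·0.417^4.8704) = 24.58 m

h_f ≈ 24.6 m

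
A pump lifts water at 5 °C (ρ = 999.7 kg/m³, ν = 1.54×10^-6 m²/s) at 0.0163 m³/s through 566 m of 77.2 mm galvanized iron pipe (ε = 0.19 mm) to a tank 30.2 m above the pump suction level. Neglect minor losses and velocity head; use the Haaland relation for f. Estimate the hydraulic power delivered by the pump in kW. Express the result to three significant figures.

P_hyd ≈ 23.4 kW

V = 4Q/(πD²) = 3.482 m/s; Re = 1.75×10^5; ε/D = 0.00246; f = 0.02560
h_f = f(L/D)V²/2g = 116.0 m
Total head H = z + h_f = 30.2 + 116.0 = 146.2 m
P_hyd = ρgQH = 999.7·9.81·0.0163·146.2 = 23.37 kW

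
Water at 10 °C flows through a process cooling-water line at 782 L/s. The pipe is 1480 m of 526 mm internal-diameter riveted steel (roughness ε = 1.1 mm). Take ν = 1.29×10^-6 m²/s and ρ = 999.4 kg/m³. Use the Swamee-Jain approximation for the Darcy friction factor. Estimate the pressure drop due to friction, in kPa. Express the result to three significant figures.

Δp ≈ 435 kPa

V = 4Q/(πD²) = 4·0.782/(π·0.526²) = 3.599 m/s
Re = VD/ν = 3.599·0.526/1.29×10^-6 = 1.47×10^6 → turbulent
ε/D = 1.1/526 = 0.00209
Swamee-Jain: f = 0.02388
h_f = f(L/D)V²/(2g) = 0.02388·(1480/0.526)·3.599²/(2·9.81) = 44.35 m
Δp = ρg·h_f = 999.4·9.81·44.35 = 434.8 kPa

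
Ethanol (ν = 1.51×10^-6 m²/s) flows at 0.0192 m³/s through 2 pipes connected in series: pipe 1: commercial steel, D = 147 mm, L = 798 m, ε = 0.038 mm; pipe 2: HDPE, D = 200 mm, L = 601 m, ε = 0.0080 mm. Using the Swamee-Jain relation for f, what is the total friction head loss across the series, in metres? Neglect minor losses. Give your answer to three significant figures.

Pipe 1: V = 1.131 m/s, Re = 1.10×10^5, ε/D = 2.59×10^-4, f = 0.01901, h_1 = f(L/D)V²/2g = 6.731 m
Pipe 2: V = 0.6112 m/s, Re = 8.09×10^4, ε/D = 4.00×10^-5, f = 0.01889, h_2 = f(L/D)V²/2g = 1.081 m
Series → Q common, losses add: H = Σh = 7.812 m

H ≈ 7.81 m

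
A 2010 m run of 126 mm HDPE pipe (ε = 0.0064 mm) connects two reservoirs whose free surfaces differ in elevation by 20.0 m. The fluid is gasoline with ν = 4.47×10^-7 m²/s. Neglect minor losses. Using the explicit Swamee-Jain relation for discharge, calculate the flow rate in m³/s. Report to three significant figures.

Q ≈ 0.0162 m³/s

Swamee-Jain (Type II): Q = -0.965·√(gD⁵h_f/L)·ln[ε/(3.7D) + √(3.17ν²L/(gD³h_f))]
√(gD⁵h_f/L) = √(9.81·0.126⁵·20.0/2010) = 0.001761
ε/(3.7D) = 1.37×10^-5; √(3.17ν²L/(gD³h_f)) = 5.70×10^-5
Q = -0.965·0.001761·ln(7.068×10^-5) = 0.01624 m³/s
Check: V = 1.30 m/s, Re = 3.67×10^5, f = 0.01448, h_f = 20.0 m ≈ 20.0 m ✓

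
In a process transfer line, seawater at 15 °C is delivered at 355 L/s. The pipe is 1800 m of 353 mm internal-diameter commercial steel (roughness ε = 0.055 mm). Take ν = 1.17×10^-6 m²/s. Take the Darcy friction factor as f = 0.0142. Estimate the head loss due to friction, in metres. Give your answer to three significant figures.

V = 4Q/(πD²) = 4·0.355/(π·0.353²) = 3.627 m/s
h_f = f(L/D)V²/(2g) = 0.01420·(1800/0.353)·3.627²/(2·9.81) = 48.56 m

h_f ≈ 48.6 m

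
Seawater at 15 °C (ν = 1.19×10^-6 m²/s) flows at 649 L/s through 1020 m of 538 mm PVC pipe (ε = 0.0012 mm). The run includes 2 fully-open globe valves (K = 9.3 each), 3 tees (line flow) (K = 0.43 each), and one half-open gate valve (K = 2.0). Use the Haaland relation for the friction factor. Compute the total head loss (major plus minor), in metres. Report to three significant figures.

H_L ≈ 17.9 m

V = 4Q/(πD²) = 2.855 m/s; V²/2g = 0.4154 m
Re = 1.29×10^6, ε/D = 2.23×10^-6 → f = 0.01115 (Haaland)
Major: h_f = f(L/D)·V²/2g = 0.01115·1896·0.4154 = 8.779 m
Minor: ΣK = 21.9; h_m = ΣK·V²/2g = 9.093 m
Total H_L = 8.779 + 9.093 = 17.87 m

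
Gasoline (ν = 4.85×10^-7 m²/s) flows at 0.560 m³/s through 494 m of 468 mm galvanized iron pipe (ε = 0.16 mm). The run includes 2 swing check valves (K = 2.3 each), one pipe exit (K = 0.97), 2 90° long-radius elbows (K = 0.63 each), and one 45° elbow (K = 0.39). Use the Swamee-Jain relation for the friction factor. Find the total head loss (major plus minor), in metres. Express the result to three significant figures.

H_L ≈ 12.8 m

V = 4Q/(πD²) = 3.255 m/s; V²/2g = 0.5401 m
Re = 3.14×10^6, ε/D = 3.42×10^-4 → f = 0.01564 (Swamee-Jain)
Major: h_f = f(L/D)·V²/2g = 0.01564·1056·0.5401 = 8.919 m
Minor: ΣK = 7.22; h_m = ΣK·V²/2g = 3.900 m
Total H_L = 8.919 + 3.900 = 12.82 m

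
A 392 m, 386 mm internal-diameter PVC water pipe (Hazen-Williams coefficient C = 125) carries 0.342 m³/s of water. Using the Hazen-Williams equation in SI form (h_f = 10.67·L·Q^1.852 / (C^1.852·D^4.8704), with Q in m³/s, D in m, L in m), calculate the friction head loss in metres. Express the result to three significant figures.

h_f ≈ 7.74 m

h_f = 10.67·392·0.342^1.852 / (125^1.852·0.386^4.8704) = 7.735 m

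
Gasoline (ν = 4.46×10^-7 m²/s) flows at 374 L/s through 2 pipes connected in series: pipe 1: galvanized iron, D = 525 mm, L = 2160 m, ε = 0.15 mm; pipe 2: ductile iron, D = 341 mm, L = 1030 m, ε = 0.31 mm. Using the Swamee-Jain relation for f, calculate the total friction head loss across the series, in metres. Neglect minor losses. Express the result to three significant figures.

H ≈ 59.5 m

Pipe 1: V = 1.728 m/s, Re = 2.03×10^6, ε/D = 2.86×10^-4, f = 0.01525, h_1 = f(L/D)V²/2g = 9.544 m
Pipe 2: V = 4.095 m/s, Re = 3.13×10^6, ε/D = 9.09×10^-4, f = 0.01934, h_2 = f(L/D)V²/2g = 49.93 m
Series → Q common, losses add: H = Σh = 59.48 m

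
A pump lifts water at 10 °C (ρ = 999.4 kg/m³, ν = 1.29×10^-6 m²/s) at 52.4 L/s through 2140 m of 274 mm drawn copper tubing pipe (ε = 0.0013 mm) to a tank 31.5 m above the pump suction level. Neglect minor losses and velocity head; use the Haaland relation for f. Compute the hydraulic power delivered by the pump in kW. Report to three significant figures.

V = 4Q/(πD²) = 0.8887 m/s; Re = 1.89×10^5; ε/D = 4.74×10^-6; f = 0.01570
h_f = f(L/D)V²/2g = 4.936 m
Total head H = z + h_f = 31.5 + 4.936 = 36.44 m
P_hyd = ρgQH = 999.4·9.81·0.0524·36.44 = 18.72 kW

P_hyd ≈ 18.7 kW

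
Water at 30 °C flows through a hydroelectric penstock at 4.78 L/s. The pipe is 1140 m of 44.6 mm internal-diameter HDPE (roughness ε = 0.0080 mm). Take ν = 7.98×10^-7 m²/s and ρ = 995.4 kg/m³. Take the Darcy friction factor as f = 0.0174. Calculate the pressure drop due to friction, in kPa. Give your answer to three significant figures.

V = 4Q/(πD²) = 4·0.00478/(π·0.0446²) = 3.060 m/s
h_f = f(L/D)V²/(2g) = 0.01740·(1140/0.0446)·3.060²/(2·9.81) = 212.2 m
Δp = ρg·h_f = 995.4·9.81·212.2 = 2072 kPa

Δp ≈ 2070 kPa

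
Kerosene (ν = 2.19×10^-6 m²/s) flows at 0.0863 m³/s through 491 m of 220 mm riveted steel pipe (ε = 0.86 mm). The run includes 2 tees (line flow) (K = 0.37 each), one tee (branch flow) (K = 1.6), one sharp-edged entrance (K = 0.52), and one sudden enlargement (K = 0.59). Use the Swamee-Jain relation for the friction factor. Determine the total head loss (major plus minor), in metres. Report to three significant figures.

H_L ≈ 17.8 m

V = 4Q/(πD²) = 2.270 m/s; V²/2g = 0.2627 m
Re = 2.28×10^5, ε/D = 0.00391 → f = 0.02888 (Swamee-Jain)
Major: h_f = f(L/D)·V²/2g = 0.02888·2232·0.2627 = 16.93 m
Minor: ΣK = 3.45; h_m = ΣK·V²/2g = 0.9063 m
Total H_L = 16.93 + 0.9063 = 17.84 m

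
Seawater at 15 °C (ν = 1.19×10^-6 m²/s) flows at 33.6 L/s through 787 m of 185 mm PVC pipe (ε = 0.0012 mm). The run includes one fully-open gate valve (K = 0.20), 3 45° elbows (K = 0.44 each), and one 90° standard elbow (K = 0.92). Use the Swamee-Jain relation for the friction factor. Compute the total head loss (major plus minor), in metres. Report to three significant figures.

V = 4Q/(πD²) = 1.250 m/s; V²/2g = 0.07964 m
Re = 1.94×10^5, ε/D = 6.49×10^-6 → f = 0.01568 (Swamee-Jain)
Major: h_f = f(L/D)·V²/2g = 0.01568·4254·0.07964 = 5.311 m
Minor: ΣK = 2.44; h_m = ΣK·V²/2g = 0.1943 m
Total H_L = 5.311 + 0.1943 = 5.506 m

H_L ≈ 5.51 m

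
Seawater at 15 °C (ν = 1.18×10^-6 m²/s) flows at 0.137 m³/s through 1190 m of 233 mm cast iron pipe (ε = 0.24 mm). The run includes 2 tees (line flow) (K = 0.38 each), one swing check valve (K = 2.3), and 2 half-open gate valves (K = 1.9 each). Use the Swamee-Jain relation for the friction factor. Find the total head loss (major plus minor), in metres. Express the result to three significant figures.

H_L ≈ 58.3 m

V = 4Q/(πD²) = 3.213 m/s; V²/2g = 0.5262 m
Re = 6.34×10^5, ε/D = 0.00103 → f = 0.02035 (Swamee-Jain)
Major: h_f = f(L/D)·V²/2g = 0.02035·5107·0.5262 = 54.70 m
Minor: ΣK = 6.86; h_m = ΣK·V²/2g = 3.610 m
Total H_L = 54.70 + 3.610 = 58.31 m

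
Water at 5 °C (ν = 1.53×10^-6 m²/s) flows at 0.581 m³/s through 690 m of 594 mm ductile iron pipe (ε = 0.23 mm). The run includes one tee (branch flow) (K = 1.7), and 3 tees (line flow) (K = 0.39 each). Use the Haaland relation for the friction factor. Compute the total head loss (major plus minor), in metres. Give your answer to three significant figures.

V = 4Q/(πD²) = 2.097 m/s; V²/2g = 0.2240 m
Re = 8.14×10^5, ε/D = 3.87×10^-4 → f = 0.01645 (Haaland)
Major: h_f = f(L/D)·V²/2g = 0.01645·1162·0.2240 = 4.282 m
Minor: ΣK = 2.87; h_m = ΣK·V²/2g = 0.6430 m
Total H_L = 4.282 + 0.6430 = 4.925 m

H_L ≈ 4.93 m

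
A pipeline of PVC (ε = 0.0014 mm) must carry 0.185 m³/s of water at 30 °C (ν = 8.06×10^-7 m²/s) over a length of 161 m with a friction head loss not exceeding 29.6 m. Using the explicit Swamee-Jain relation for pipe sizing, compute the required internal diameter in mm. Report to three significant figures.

Swamee-Jain (Type III): D = 0.66·[ε^1.25·(LQ²/(gh_f))^4.75 + ν·Q^9.4·(L/(gh_f))^5.2]^0.04
LQ²/(gh_f) = 0.01898; L/(gh_f) = 0.5545
Term 1 = ε^1.25·(…)^4.75 = 3.19×10^-16; Term 2 = ν·Q^9.4·(…)^5.2 = 4.85×10^-15
D = 0.66·(3.19×10^-16 + 4.85×10^-15)^0.04 = 0.1770 m = 177 mm
Check: V = 7.51 m/s, Re = 1.65×10^6, f = 0.01095, h_f = 28.7 m ≈ 29.6 m ✓

D ≈ 177 mm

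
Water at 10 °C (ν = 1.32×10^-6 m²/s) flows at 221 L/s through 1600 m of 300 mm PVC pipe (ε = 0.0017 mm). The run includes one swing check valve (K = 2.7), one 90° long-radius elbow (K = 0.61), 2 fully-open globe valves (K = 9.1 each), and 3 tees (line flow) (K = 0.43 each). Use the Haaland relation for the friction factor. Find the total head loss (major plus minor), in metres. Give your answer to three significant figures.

V = 4Q/(πD²) = 3.127 m/s; V²/2g = 0.4982 m
Re = 7.11×10^5, ε/D = 5.67×10^-6 → f = 0.01236 (Haaland)
Major: h_f = f(L/D)·V²/2g = 0.01236·5333·0.4982 = 32.84 m
Minor: ΣK = 22.8; h_m = ΣK·V²/2g = 11.36 m
Total H_L = 32.84 + 11.36 = 44.20 m

H_L ≈ 44.2 m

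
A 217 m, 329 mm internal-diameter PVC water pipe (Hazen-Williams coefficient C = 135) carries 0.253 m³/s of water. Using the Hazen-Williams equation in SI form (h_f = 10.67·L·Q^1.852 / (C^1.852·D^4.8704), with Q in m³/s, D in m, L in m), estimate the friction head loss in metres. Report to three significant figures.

h_f ≈ 4.63 m

h_f = 10.67·217·0.253^1.852 / (135^1.852·0.329^4.8704) = 4.627 m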